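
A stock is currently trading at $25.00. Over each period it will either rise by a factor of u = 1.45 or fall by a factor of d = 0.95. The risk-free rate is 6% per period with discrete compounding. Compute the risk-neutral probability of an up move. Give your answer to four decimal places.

Risk-neutral probability p = (1 + 0.06 − 0.95)/(1.45 − 0.95) = 0.1100/0.5000 = 0.2200

p = 0.2200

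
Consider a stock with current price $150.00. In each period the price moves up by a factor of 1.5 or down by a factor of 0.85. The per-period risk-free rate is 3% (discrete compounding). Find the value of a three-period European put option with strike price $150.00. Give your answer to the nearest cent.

Risk-neutral probability p = (1 + 0.03 − 0.85)/(1.5 − 0.85) = 0.1800/0.6500 = 0.2769
Terminal stock prices: S_uuu = 506.2, S_uud = 286.9, S_udd = 162.6, S_ddd = 92.12
Terminal payoffs (K − S): max(-356.2, 0) = 0, max(-136.9, 0) = 0, max(-12.56, 0) = 0, max(57.88, 0) = 57.88
Node uu (S = 337.5): V_uu = 1/1.03·[0.2769·0.0000 + 0.7231·0.0000] = 0.0000
Node ud (S = 191.2): V_ud = 1/1.03·[0.2769·0.0000 + 0.7231·0.0000] = 0.0000
Node dd (S = 108.4): V_dd = 1/1.03·[0.2769·0.0000 + 0.7231·57.8813] = 40.6336
Node u (S = 225): V_u = 1/1.03·[0.2769·0.0000 + 0.7231·0.0000] = 0.0000
Node d (S = 127.5): V_d = 1/1.03·[0.2769·0.0000 + 0.7231·40.6336] = 28.5254
Node 0 (S = 150): V_0 = 1/1.03·[0.2769·0.0000 + 0.7231·28.5254] = 20.0253

$20.03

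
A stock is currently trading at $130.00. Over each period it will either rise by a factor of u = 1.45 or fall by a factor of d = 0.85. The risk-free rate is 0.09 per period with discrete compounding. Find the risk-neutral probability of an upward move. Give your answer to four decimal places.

Risk-neutral probability p = (1 + 0.09 − 0.85)/(1.45 − 0.85) = 0.2400/0.6000 = 0.4000

p = 0.4000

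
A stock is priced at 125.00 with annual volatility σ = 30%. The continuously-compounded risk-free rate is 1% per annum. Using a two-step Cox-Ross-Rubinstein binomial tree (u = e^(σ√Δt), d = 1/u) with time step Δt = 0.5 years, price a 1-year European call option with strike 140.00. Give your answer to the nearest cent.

CRR parameters: u = e^(σ√Δt) = e^(0.3·√0.5) = 1.2363, d = 1/u = 0.8089
Per-period rate: rΔt = 0.01·0.5 = 0.005, so R = e^0.005 = 1.0050
Risk-neutral probability p = (e^0.005 − 0.8089)/(1.2363 − 0.8089) = 0.1962/0.4275 = 0.4589
Terminal stock prices: S_uu = 191.1, S_ud = 125, S_dd = 81.78
Terminal payoffs (S − K): max(51.06, 0) = 51.06, max(-15, 0) = 0, max(-58.22, 0) = 0
Node u (S = 154.5): V_u = e^(−0.005)·[0.4589·51.0581 + 0.5411·0.0000] = 23.3133
Node d (S = 101.1): V_d = e^(−0.005)·[0.4589·0.0000 + 0.5411·0.0000] = 0.0000
Node 0 (S = 125): V_0 = e^(−0.005)·[0.4589·23.3133 + 0.5411·0.0000] = 10.6449

10.64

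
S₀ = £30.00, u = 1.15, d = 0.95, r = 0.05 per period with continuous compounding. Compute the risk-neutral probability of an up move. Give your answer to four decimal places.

Risk-neutral probability p = (e^0.05 − 0.95)/(1.15 − 0.95) = 0.1013/0.2000 = 0.5064

p = 0.5064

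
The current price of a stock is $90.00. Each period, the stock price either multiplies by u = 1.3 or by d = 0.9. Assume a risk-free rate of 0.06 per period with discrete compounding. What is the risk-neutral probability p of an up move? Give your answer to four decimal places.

Risk-neutral probability p = (1 + 0.06 − 0.9)/(1.3 − 0.9) = 0.1600/0.4000 = 0.4000

p = 0.4000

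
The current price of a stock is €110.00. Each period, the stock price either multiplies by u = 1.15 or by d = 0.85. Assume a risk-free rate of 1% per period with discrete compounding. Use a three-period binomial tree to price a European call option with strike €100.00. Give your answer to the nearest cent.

Risk-neutral probability p = (1 + 0.01 − 0.85)/(1.15 − 0.85) = 0.1600/0.3000 = 0.5333
Terminal stock prices: S_uuu = 167.3, S_uud = 123.7, S_udd = 91.4, S_ddd = 67.55
Terminal payoffs (S − K): max(67.3, 0) = 67.3, max(23.65, 0) = 23.65, max(-8.604, 0) = 0, max(-32.45, 0) = 0
Node uu (S = 145.5): V_uu = 1/1.01·[0.5333·67.2962 + 0.4667·23.6537] = 46.4651
Node ud (S = 107.5): V_ud = 1/1.01·[0.5333·23.6537 + 0.4667·0.0000] = 12.4904
Node dd (S = 79.47): V_dd = 1/1.01·[0.5333·0.0000 + 0.4667·0.0000] = 0.0000
Node u (S = 126.5): V_u = 1/1.01·[0.5333·46.4651 + 0.4667·12.4904] = 30.3072
Node d (S = 93.5): V_d = 1/1.01·[0.5333·12.4904 + 0.4667·0.0000] = 6.5956
Node 0 (S = 110): V_0 = 1/1.01·[0.5333·30.3072 + 0.4667·6.5956] = 19.0513

€19.05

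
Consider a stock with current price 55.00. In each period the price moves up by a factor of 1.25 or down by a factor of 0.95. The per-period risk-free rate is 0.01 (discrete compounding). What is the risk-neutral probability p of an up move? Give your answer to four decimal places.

p = 0.2000

Risk-neutral probability p = (1 + 0.01 − 0.95)/(1.25 − 0.95) = 0.0600/0.3000 = 0.2000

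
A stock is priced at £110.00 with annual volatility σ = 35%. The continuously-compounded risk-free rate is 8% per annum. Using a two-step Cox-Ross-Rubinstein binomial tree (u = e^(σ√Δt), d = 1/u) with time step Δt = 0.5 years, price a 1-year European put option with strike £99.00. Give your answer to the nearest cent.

£6.79

CRR parameters: u = e^(σ√Δt) = e^(0.35·√0.5) = 1.2808, d = 1/u = 0.7808
Per-period rate: rΔt = 0.08·0.5 = 0.04, so R = e^0.04 = 1.0408
Risk-neutral probability p = (e^0.04 − 0.7808)/(1.2808 − 0.7808) = 0.2601/0.5000 = 0.5201
Terminal stock prices: S_uu = 180.5, S_ud = 110, S_dd = 67.05
Terminal payoffs (K − S): max(-81.45, 0) = 0, max(-11, 0) = 0, max(31.95, 0) = 31.95
Node u (S = 140.9): V_u = e^(−0.04)·[0.5201·0.0000 + 0.4799·0.0000] = 0.0000
Node d (S = 85.88): V_d = e^(−0.04)·[0.5201·0.0000 + 0.4799·31.9455] = 14.7309
Node 0 (S = 110): V_0 = e^(−0.04)·[0.5201·0.0000 + 0.4799·14.7309] = 6.7928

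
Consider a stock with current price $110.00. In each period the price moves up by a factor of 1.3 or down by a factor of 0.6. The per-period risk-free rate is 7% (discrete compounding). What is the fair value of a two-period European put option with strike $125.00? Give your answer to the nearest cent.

$23.16

Risk-neutral probability p = (1 + 0.07 − 0.6)/(1.3 − 0.6) = 0.4700/0.7000 = 0.6714
Terminal stock prices: S_uu = 185.9, S_ud = 85.8, S_dd = 39.6
Terminal payoffs (K − S): max(-60.9, 0) = 0, max(39.2, 0) = 39.2, max(85.4, 0) = 85.4
Node u (S = 143): V_u = 1/1.07·[0.6714·0.0000 + 0.3286·39.2000] = 12.0374
Node d (S = 66): V_d = 1/1.07·[0.6714·39.2000 + 0.3286·85.4000] = 50.8224
Node 0 (S = 110): V_0 = 1/1.07·[0.6714·12.0374 + 0.3286·50.8224] = 23.1599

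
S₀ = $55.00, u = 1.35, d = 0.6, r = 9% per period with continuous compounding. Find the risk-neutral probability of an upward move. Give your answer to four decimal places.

p = 0.6589

Risk-neutral probability p = (e^0.09 − 0.6)/(1.35 − 0.6) = 0.4942/0.7500 = 0.6589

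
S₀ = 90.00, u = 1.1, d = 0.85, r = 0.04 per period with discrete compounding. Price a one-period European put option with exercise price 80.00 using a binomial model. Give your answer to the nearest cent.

0.81

Risk-neutral probability p = (1 + 0.04 − 0.85)/(1.1 − 0.85) = 0.1900/0.2500 = 0.7600
Terminal stock prices: S_u = 99, S_d = 76.5
Terminal payoffs (K − S): max(-19, 0) = 0, max(3.5, 0) = 3.5
Node 0 (S = 90): V_0 = 1/1.04·[0.7600·0.0000 + 0.2400·3.5000] = 0.8077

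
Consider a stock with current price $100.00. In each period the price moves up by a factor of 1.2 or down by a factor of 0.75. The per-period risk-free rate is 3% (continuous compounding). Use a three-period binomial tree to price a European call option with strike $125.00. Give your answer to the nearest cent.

Risk-neutral probability p = (e^0.03 − 0.75)/(1.2 − 0.75) = 0.2805/0.4500 = 0.6232
Terminal stock prices: S_uuu = 172.8, S_uud = 108, S_udd = 67.5, S_ddd = 42.19
Terminal payoffs (S − K): max(47.8, 0) = 47.8, max(-17, 0) = 0, max(-57.5, 0) = 0, max(-82.81, 0) = 0
Node uu (S = 144): V_uu = e^(−0.03)·[0.6232·47.8000 + 0.3768·0.0000] = 28.9101
Node ud (S = 90): V_ud = e^(−0.03)·[0.6232·0.0000 + 0.3768·0.0000] = 0.0000
Node dd (S = 56.25): V_dd = e^(−0.03)·[0.6232·0.0000 + 0.3768·0.0000] = 0.0000
Node u (S = 120): V_u = e^(−0.03)·[0.6232·28.9101 + 0.3768·0.0000] = 17.4852
Node d (S = 75): V_d = e^(−0.03)·[0.6232·0.0000 + 0.3768·0.0000] = 0.0000
Node 0 (S = 100): V_0 = e^(−0.03)·[0.6232·17.4852 + 0.3768·0.0000] = 10.5753

$10.58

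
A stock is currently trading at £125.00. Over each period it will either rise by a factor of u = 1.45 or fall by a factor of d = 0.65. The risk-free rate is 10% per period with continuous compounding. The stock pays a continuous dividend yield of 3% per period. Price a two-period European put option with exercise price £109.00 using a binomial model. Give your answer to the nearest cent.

Per-period risk-free factor R = e^0.1 = 1.1052; dividend-adjusted growth = e^(0.1−0.03) = 1.0725.
Risk-neutral probability p = (1.0725 − 0.65)/(1.45 − 0.65) = 0.4225/0.8000 = 0.5281
Terminal stock prices: S_uu = 262.8, S_ud = 117.8, S_dd = 52.81
Terminal payoffs (K − S): max(-153.8, 0) = 0, max(-8.812, 0) = 0, max(56.19, 0) = 56.19
Node u (S = 181.2): V_u = e^(−0.1)·[0.5281·0.0000 + 0.4719·0.0000] = 0.0000
Node d (S = 81.25): V_d = e^(−0.1)·[0.5281·0.0000 + 0.4719·56.1875] = 23.9899
Node 0 (S = 125): V_0 = e^(−0.1)·[0.5281·0.0000 + 0.4719·23.9899] = 10.2427

£10.24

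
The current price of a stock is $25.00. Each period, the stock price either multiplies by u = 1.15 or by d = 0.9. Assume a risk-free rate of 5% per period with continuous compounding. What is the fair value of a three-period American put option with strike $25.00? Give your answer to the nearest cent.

Risk-neutral probability p = (e^0.05 − 0.9)/(1.15 − 0.9) = 0.1513/0.2500 = 0.6051
Terminal stock prices: S_uuu = 38.02, S_uud = 29.76, S_udd = 23.29, S_ddd = 18.23
Terminal payoffs (K − S): max(-13.02, 0) = 0, max(-4.756, 0) = 0, max(1.713, 0) = 1.713, max(6.775, 0) = 6.775
Node uu (S = 33.06): continuation = e^(−0.05)·[0.6051·0.0000 + 0.3949·0.0000] = 0.0000; exercise value = 0.0000 ≤ continuation, so V_uu = 0.0000
Node ud (S = 25.87): continuation = e^(−0.05)·[0.6051·0.0000 + 0.3949·1.7125] = 0.6433; exercise value = 0.0000 ≤ continuation, so V_ud = 0.6433
Node dd (S = 20.25): continuation = e^(−0.05)·[0.6051·1.7125 + 0.3949·6.7750] = 3.5307; exercise value = 4.7500 > continuation, so V_dd = 4.7500 (exercise)
Node u (S = 28.75): continuation = e^(−0.05)·[0.6051·0.0000 + 0.3949·0.6433] = 0.2417; exercise value = 0.0000 ≤ continuation, so V_u = 0.2417
Node d (S = 22.5): continuation = e^(−0.05)·[0.6051·0.6433 + 0.3949·4.7500] = 2.1546; exercise value = 2.5000 > continuation, so V_d = 2.5000 (exercise)
Node 0 (S = 25): continuation = e^(−0.05)·[0.6051·0.2417 + 0.3949·2.5000] = 1.0782; exercise value = 0.0000 ≤ continuation, so V_0 = 1.0782

$1.08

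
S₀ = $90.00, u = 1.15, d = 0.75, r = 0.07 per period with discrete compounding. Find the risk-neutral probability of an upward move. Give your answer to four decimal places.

p = 0.8000

Risk-neutral probability p = (1 + 0.07 − 0.75)/(1.15 − 0.75) = 0.3200/0.4000 = 0.8000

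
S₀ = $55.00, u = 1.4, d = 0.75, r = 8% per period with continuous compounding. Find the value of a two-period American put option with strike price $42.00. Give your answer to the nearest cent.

$2.24

Risk-neutral probability p = (e^0.08 − 0.75)/(1.4 − 0.75) = 0.3333/0.6500 = 0.5127
Terminal stock prices: S_uu = 107.8, S_ud = 57.75, S_dd = 30.94
Terminal payoffs (K − S): max(-65.8, 0) = 0, max(-15.75, 0) = 0, max(11.06, 0) = 11.06
Node u (S = 77): continuation = e^(−0.08)·[0.5127·0.0000 + 0.4873·0.0000] = 0.0000; exercise value = 0.0000 ≤ continuation, so V_u = 0.0000
Node d (S = 41.25): continuation = e^(−0.08)·[0.5127·0.0000 + 0.4873·11.0625] = 4.9758; exercise value = 0.7500 ≤ continuation, so V_d = 4.9758
Node 0 (S = 55): continuation = e^(−0.08)·[0.5127·0.0000 + 0.4873·4.9758] = 2.2381; exercise value = 0.0000 ≤ continuation, so V_0 = 2.2381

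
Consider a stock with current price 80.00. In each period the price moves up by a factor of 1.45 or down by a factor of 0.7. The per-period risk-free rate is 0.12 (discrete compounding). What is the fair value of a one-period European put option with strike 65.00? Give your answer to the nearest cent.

3.54

Risk-neutral probability p = (1 + 0.12 − 0.7)/(1.45 − 0.7) = 0.4200/0.7500 = 0.5600
Terminal stock prices: S_u = 116, S_d = 56
Terminal payoffs (K − S): max(-51, 0) = 0, max(9, 0) = 9
Node 0 (S = 80): V_0 = 1/1.12·[0.5600·0.0000 + 0.4400·9.0000] = 3.5357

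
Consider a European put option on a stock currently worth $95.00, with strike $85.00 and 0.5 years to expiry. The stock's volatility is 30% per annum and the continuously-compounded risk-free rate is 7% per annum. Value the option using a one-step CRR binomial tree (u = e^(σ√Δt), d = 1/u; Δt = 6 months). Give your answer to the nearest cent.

$3.70

CRR parameters: u = e^(σ√Δt) = e^(0.3·√0.5) = 1.2363, d = 1/u = 0.8089
Per-period rate: rΔt = 0.07·0.5 = 0.035, so R = e^0.035 = 1.0356
Risk-neutral probability p = (e^0.035 − 0.8089)/(1.2363 − 0.8089) = 0.2268/0.4275 = 0.5305
Terminal stock prices: S_u = 117.4, S_d = 76.84
Terminal payoffs (K − S): max(-32.45, 0) = 0, max(8.159, 0) = 8.159
Node 0 (S = 95): V_0 = e^(−0.035)·[0.5305·0.0000 + 0.4695·8.1585] = 3.6987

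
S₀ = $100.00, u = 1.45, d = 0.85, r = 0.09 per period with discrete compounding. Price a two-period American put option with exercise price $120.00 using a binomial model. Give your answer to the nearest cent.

$20.00

Risk-neutral probability p = (1 + 0.09 − 0.85)/(1.45 − 0.85) = 0.2400/0.6000 = 0.4000
Terminal stock prices: S_uu = 210.2, S_ud = 123.2, S_dd = 72.25
Terminal payoffs (K − S): max(-90.25, 0) = 0, max(-3.25, 0) = 0, max(47.75, 0) = 47.75
Node u (S = 145): continuation = 1/1.09·[0.4000·0.0000 + 0.6000·0.0000] = 0.0000; exercise value = 0.0000 ≤ continuation, so V_u = 0.0000
Node d (S = 85): continuation = 1/1.09·[0.4000·0.0000 + 0.6000·47.7500] = 26.2844; exercise value = 35.0000 > continuation, so V_d = 35.0000 (exercise)
Node 0 (S = 100): continuation = 1/1.09·[0.4000·0.0000 + 0.6000·35.0000] = 19.2661; exercise value = 20.0000 > continuation, so V_0 = 20.0000 (exercise)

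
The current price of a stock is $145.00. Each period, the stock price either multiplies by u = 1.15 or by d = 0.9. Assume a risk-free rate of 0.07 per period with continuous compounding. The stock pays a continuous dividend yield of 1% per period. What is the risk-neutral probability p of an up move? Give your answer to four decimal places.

Per-period risk-free factor R = e^0.07 = 1.0725; dividend-adjusted growth = e^(0.07−0.01) = 1.0618.
Risk-neutral probability p = (1.0618 − 0.9)/(1.15 − 0.9) = 0.1618/0.2500 = 0.6473

p = 0.6473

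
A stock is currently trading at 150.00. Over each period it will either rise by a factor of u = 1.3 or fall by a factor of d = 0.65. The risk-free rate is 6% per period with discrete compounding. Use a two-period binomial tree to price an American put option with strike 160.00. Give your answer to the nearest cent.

28.66

Risk-neutral probability p = (1 + 0.06 − 0.65)/(1.3 − 0.65) = 0.4100/0.6500 = 0.6308
Terminal stock prices: S_uu = 253.5, S_ud = 126.8, S_dd = 63.38
Terminal payoffs (K − S): max(-93.5, 0) = 0, max(33.25, 0) = 33.25, max(96.62, 0) = 96.62
Node u (S = 195): continuation = 1/1.06·[0.6308·0.0000 + 0.3692·33.2500] = 11.5820; exercise value = 0.0000 ≤ continuation, so V_u = 11.5820
Node d (S = 97.5): continuation = 1/1.06·[0.6308·33.2500 + 0.3692·96.6250] = 53.4434; exercise value = 62.5000 > continuation, so V_d = 62.5000 (exercise)
Node 0 (S = 150): continuation = 1/1.06·[0.6308·11.5820 + 0.3692·62.5000] = 28.6627; exercise value = 10.0000 ≤ continuation, so V_0 = 28.6627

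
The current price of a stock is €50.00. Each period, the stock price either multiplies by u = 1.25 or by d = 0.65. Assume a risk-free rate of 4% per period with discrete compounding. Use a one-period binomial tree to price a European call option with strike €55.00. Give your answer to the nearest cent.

€4.69

Risk-neutral probability p = (1 + 0.04 − 0.65)/(1.25 − 0.65) = 0.3900/0.6000 = 0.6500
Terminal stock prices: S_u = 62.5, S_d = 32.5
Terminal payoffs (S − K): max(7.5, 0) = 7.5, max(-22.5, 0) = 0
Node 0 (S = 50): V_0 = 1/1.04·[0.6500·7.5000 + 0.3500·0.0000] = 4.6875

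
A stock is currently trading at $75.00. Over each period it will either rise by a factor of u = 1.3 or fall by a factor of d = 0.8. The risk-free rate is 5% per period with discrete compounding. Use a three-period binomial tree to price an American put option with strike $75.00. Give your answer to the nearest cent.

Risk-neutral probability p = (1 + 0.05 − 0.8)/(1.3 − 0.8) = 0.2500/0.5000 = 0.5000
Terminal stock prices: S_uuu = 164.8, S_uud = 101.4, S_udd = 62.4, S_ddd = 38.4
Terminal payoffs (K − S): max(-89.78, 0) = 0, max(-26.4, 0) = 0, max(12.6, 0) = 12.6, max(36.6, 0) = 36.6
Node uu (S = 126.8): continuation = 1/1.05·[0.5000·0.0000 + 0.5000·0.0000] = 0.0000; exercise value = 0.0000 ≤ continuation, so V_uu = 0.0000
Node ud (S = 78): continuation = 1/1.05·[0.5000·0.0000 + 0.5000·12.6000] = 6.0000; exercise value = 0.0000 ≤ continuation, so V_ud = 6.0000
Node dd (S = 48): continuation = 1/1.05·[0.5000·12.6000 + 0.5000·36.6000] = 23.4286; exercise value = 27.0000 > continuation, so V_dd = 27.0000 (exercise)
Node u (S = 97.5): continuation = 1/1.05·[0.5000·0.0000 + 0.5000·6.0000] = 2.8571; exercise value = 0.0000 ≤ continuation, so V_u = 2.8571
Node d (S = 60): continuation = 1/1.05·[0.5000·6.0000 + 0.5000·27.0000] = 15.7143; exercise value = 15.0000 ≤ continuation, so V_d = 15.7143
Node 0 (S = 75): continuation = 1/1.05·[0.5000·2.8571 + 0.5000·15.7143] = 8.8435; exercise value = 0.0000 ≤ continuation, so V_0 = 8.8435

$8.84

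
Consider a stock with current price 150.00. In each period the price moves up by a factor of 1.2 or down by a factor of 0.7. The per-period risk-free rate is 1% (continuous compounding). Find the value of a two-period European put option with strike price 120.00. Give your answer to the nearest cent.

Risk-neutral probability p = (e^0.01 − 0.7)/(1.2 − 0.7) = 0.3101/0.5000 = 0.6201
Terminal stock prices: S_uu = 216, S_ud = 126, S_dd = 73.5
Terminal payoffs (K − S): max(-96, 0) = 0, max(-6, 0) = 0, max(46.5, 0) = 46.5
Node u (S = 180): V_u = e^(−0.01)·[0.6201·0.0000 + 0.3799·0.0000] = 0.0000
Node d (S = 105): V_d = e^(−0.01)·[0.6201·0.0000 + 0.3799·46.5000] = 17.4896
Node 0 (S = 150): V_0 = e^(−0.01)·[0.6201·0.0000 + 0.3799·17.4896] = 6.5782

6.58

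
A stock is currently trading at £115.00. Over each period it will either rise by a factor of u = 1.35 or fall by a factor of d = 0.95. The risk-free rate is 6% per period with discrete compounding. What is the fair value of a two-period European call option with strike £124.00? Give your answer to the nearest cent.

£14.10

Risk-neutral probability p = (1 + 0.06 − 0.95)/(1.35 − 0.95) = 0.1100/0.4000 = 0.2750
Terminal stock prices: S_uu = 209.6, S_ud = 147.5, S_dd = 103.8
Terminal payoffs (S − K): max(85.59, 0) = 85.59, max(23.49, 0) = 23.49, max(-20.21, 0) = 0
Node u (S = 155.2): V_u = 1/1.06·[0.2750·85.5875 + 0.7250·23.4875] = 38.2689
Node d (S = 109.2): V_d = 1/1.06·[0.2750·23.4875 + 0.7250·0.0000] = 6.0935
Node 0 (S = 115): V_0 = 1/1.06·[0.2750·38.2689 + 0.7250·6.0935] = 14.0959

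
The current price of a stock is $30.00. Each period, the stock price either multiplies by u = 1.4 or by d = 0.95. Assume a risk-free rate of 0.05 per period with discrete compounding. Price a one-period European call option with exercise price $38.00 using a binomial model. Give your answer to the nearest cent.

$0.85

Risk-neutral probability p = (1 + 0.05 − 0.95)/(1.4 − 0.95) = 0.1000/0.4500 = 0.2222
Terminal stock prices: S_u = 42, S_d = 28.5
Terminal payoffs (S − K): max(4, 0) = 4, max(-9.5, 0) = 0
Node 0 (S = 30): V_0 = 1/1.05·[0.2222·4.0000 + 0.7778·0.0000] = 0.8466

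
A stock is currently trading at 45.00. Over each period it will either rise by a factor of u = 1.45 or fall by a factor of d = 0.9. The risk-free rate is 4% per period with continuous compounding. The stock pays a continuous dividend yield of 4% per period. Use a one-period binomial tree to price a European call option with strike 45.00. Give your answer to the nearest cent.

Per-period risk-free factor R = e^0.04 = 1.0408; dividend-adjusted growth = e^(0.04−0.04) = 1.0000.
Risk-neutral probability p = (1.0000 − 0.9)/(1.45 − 0.9) = 0.1000/0.5500 = 0.1818
Terminal stock prices: S_u = 65.25, S_d = 40.5
Terminal payoffs (S − K): max(20.25, 0) = 20.25, max(-4.5, 0) = 0
Node 0 (S = 45): V_0 = e^(−0.04)·[0.1818·20.2500 + 0.8182·0.0000] = 3.5375

3.54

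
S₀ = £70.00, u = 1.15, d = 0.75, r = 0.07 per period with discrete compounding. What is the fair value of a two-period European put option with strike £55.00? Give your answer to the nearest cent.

Risk-neutral probability p = (1 + 0.07 − 0.75)/(1.15 − 0.75) = 0.3200/0.4000 = 0.8000
Terminal stock prices: S_uu = 92.57, S_ud = 60.38, S_dd = 39.38
Terminal payoffs (K − S): max(-37.57, 0) = 0, max(-5.375, 0) = 0, max(15.62, 0) = 15.62
Node u (S = 80.5): V_u = 1/1.07·[0.8000·0.0000 + 0.2000·0.0000] = 0.0000
Node d (S = 52.5): V_d = 1/1.07·[0.8000·0.0000 + 0.2000·15.6250] = 2.9206
Node 0 (S = 70): V_0 = 1/1.07·[0.8000·0.0000 + 0.2000·2.9206] = 0.5459

£0.55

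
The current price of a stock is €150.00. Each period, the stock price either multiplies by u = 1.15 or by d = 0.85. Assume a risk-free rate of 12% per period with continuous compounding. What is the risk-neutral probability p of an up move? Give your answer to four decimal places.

Risk-neutral probability p = (e^0.12 − 0.85)/(1.15 − 0.85) = 0.2775/0.3000 = 0.9250

p = 0.9250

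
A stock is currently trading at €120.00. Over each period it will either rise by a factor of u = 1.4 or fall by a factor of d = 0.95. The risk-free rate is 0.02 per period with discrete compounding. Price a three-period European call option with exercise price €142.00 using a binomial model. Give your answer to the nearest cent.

Risk-neutral probability p = (1 + 0.02 − 0.95)/(1.4 − 0.95) = 0.0700/0.4500 = 0.1556
Terminal stock prices: S_uuu = 329.3, S_uud = 223.4, S_udd = 151.6, S_ddd = 102.9
Terminal payoffs (S − K): max(187.3, 0) = 187.3, max(81.44, 0) = 81.44, max(9.62, 0) = 9.62, max(-39.12, 0) = 0
Node uu (S = 235.2): V_uu = 1/1.02·[0.1556·187.2800 + 0.8444·81.4400] = 95.9843
Node ud (S = 159.6): V_ud = 1/1.02·[0.1556·81.4400 + 0.8444·9.6200] = 20.3843
Node dd (S = 108.3): V_dd = 1/1.02·[0.1556·9.6200 + 0.8444·0.0000] = 1.4671
Node u (S = 168): V_u = 1/1.02·[0.1556·95.9843 + 0.8444·20.3843] = 31.5140
Node d (S = 114): V_d = 1/1.02·[0.1556·20.3843 + 0.8444·1.4671] = 4.3233
Node 0 (S = 120): V_0 = 1/1.02·[0.1556·31.5140 + 0.8444·4.3233] = 8.3853

€8.39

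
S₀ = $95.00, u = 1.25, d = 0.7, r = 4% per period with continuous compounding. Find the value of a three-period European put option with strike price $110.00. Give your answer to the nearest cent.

Risk-neutral probability p = (e^0.04 − 0.7)/(1.25 − 0.7) = 0.3408/0.5500 = 0.6197
Terminal stock prices: S_uuu = 185.5, S_uud = 103.9, S_udd = 58.19, S_ddd = 32.58
Terminal payoffs (K − S): max(-75.55, 0) = 0, max(6.094, 0) = 6.094, max(51.81, 0) = 51.81, max(77.42, 0) = 77.42
Node uu (S = 148.4): V_uu = e^(−0.04)·[0.6197·0.0000 + 0.3803·6.0938] = 2.2268
Node ud (S = 83.12): V_ud = e^(−0.04)·[0.6197·6.0938 + 0.3803·51.8125] = 22.5618
Node dd (S = 46.55): V_dd = e^(−0.04)·[0.6197·51.8125 + 0.3803·77.4150] = 59.1368
Node u (S = 118.8): V_u = e^(−0.04)·[0.6197·2.2268 + 0.3803·22.5618] = 9.5706
Node d (S = 66.5): V_d = e^(−0.04)·[0.6197·22.5618 + 0.3803·59.1368] = 35.0428
Node 0 (S = 95): V_0 = e^(−0.04)·[0.6197·9.5706 + 0.3803·35.0428] = 18.5036

$18.50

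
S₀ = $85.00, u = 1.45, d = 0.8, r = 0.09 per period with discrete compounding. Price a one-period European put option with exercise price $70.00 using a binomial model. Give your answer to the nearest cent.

$1.02

Risk-neutral probability p = (1 + 0.09 − 0.8)/(1.45 − 0.8) = 0.2900/0.6500 = 0.4462
Terminal stock prices: S_u = 123.2, S_d = 68
Terminal payoffs (K − S): max(-53.25, 0) = 0, max(2, 0) = 2
Node 0 (S = 85): V_0 = 1/1.09·[0.4462·0.0000 + 0.5538·2.0000] = 1.0162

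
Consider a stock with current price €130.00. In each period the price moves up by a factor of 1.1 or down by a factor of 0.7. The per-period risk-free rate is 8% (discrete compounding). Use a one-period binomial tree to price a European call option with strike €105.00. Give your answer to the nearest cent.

€33.43

Risk-neutral probability p = (1 + 0.08 − 0.7)/(1.1 − 0.7) = 0.3800/0.4000 = 0.9500
Terminal stock prices: S_u = 143, S_d = 91
Terminal payoffs (S − K): max(38, 0) = 38, max(-14, 0) = 0
Node 0 (S = 130): V_0 = 1/1.08·[0.9500·38.0000 + 0.0500·0.0000] = 33.4259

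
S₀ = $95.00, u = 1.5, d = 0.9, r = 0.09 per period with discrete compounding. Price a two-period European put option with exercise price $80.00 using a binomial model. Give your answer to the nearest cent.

Risk-neutral probability p = (1 + 0.09 − 0.9)/(1.5 − 0.9) = 0.1900/0.6000 = 0.3167
Terminal stock prices: S_uu = 213.8, S_ud = 128.2, S_dd = 76.95
Terminal payoffs (K − S): max(-133.8, 0) = 0, max(-48.25, 0) = 0, max(3.05, 0) = 3.05
Node u (S = 142.5): V_u = 1/1.09·[0.3167·0.0000 + 0.6833·0.0000] = 0.0000
Node d (S = 85.5): V_d = 1/1.09·[0.3167·0.0000 + 0.6833·3.0500] = 1.9121
Node 0 (S = 95): V_0 = 1/1.09·[0.3167·0.0000 + 0.6833·1.9121] = 1.1987

$1.20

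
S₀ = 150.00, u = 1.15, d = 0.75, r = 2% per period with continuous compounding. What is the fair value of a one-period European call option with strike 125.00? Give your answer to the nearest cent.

31.45

Risk-neutral probability p = (e^0.02 − 0.75)/(1.15 − 0.75) = 0.2702/0.4000 = 0.6755
Terminal stock prices: S_u = 172.5, S_d = 112.5
Terminal payoffs (S − K): max(47.5, 0) = 47.5, max(-12.5, 0) = 0
Node 0 (S = 150): V_0 = e^(−0.02)·[0.6755·47.5000 + 0.3245·0.0000] = 31.4511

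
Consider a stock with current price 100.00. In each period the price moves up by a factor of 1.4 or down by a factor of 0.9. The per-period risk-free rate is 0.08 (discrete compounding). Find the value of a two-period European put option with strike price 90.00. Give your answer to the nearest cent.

3.16

Risk-neutral probability p = (1 + 0.08 − 0.9)/(1.4 − 0.9) = 0.1800/0.5000 = 0.3600
Terminal stock prices: S_uu = 196, S_ud = 126, S_dd = 81
Terminal payoffs (K − S): max(-106, 0) = 0, max(-36, 0) = 0, max(9, 0) = 9
Node u (S = 140): V_u = 1/1.08·[0.3600·0.0000 + 0.6400·0.0000] = 0.0000
Node d (S = 90): V_d = 1/1.08·[0.3600·0.0000 + 0.6400·9.0000] = 5.3333
Node 0 (S = 100): V_0 = 1/1.08·[0.3600·0.0000 + 0.6400·5.3333] = 3.1605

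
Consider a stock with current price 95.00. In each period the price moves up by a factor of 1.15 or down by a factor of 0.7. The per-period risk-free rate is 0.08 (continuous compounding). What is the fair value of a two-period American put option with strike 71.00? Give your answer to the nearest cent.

0.62

Risk-neutral probability p = (e^0.08 − 0.7)/(1.15 − 0.7) = 0.3833/0.4500 = 0.8517
Terminal stock prices: S_uu = 125.6, S_ud = 76.47, S_dd = 46.55
Terminal payoffs (K − S): max(-54.64, 0) = 0, max(-5.475, 0) = 0, max(24.45, 0) = 24.45
Node u (S = 109.2): continuation = e^(−0.08)·[0.8517·0.0000 + 0.1483·0.0000] = 0.0000; exercise value = 0.0000 ≤ continuation, so V_u = 0.0000
Node d (S = 66.5): continuation = e^(−0.08)·[0.8517·0.0000 + 0.1483·24.4500] = 3.3461; exercise value = 4.5000 > continuation, so V_d = 4.5000 (exercise)
Node 0 (S = 95): continuation = e^(−0.08)·[0.8517·0.0000 + 0.1483·4.5000] = 0.6158; exercise value = 0.0000 ≤ continuation, so V_0 = 0.6158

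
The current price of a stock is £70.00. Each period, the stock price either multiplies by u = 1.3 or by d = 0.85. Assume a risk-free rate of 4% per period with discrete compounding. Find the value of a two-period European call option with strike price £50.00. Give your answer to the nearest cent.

Risk-neutral probability p = (1 + 0.04 − 0.85)/(1.3 − 0.85) = 0.1900/0.4500 = 0.4222
Terminal stock prices: S_uu = 118.3, S_ud = 77.35, S_dd = 50.57
Terminal payoffs (S − K): max(68.3, 0) = 68.3, max(27.35, 0) = 27.35, max(0.575, 0) = 0.575
Node u (S = 91): V_u = 1/1.04·[0.4222·68.3000 + 0.5778·27.3500] = 42.9231
Node d (S = 59.5): V_d = 1/1.04·[0.4222·27.3500 + 0.5778·0.5750] = 11.4231
Node 0 (S = 70): V_0 = 1/1.04·[0.4222·42.9231 + 0.5778·11.4231] = 23.7722

£23.77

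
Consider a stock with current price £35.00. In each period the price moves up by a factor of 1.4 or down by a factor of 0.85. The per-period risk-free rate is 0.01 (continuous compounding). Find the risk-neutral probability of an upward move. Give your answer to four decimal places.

p = 0.2910

Risk-neutral probability p = (e^0.01 − 0.85)/(1.4 − 0.85) = 0.1601/0.5500 = 0.2910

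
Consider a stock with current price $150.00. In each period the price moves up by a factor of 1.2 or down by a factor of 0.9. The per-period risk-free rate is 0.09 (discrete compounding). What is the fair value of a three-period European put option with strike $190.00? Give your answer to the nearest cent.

$11.79

Risk-neutral probability p = (1 + 0.09 − 0.9)/(1.2 − 0.9) = 0.1900/0.3000 = 0.6333
Terminal stock prices: S_uuu = 259.2, S_uud = 194.4, S_udd = 145.8, S_ddd = 109.4
Terminal payoffs (K − S): max(-69.2, 0) = 0, max(-4.4, 0) = 0, max(44.2, 0) = 44.2, max(80.65, 0) = 80.65
Node uu (S = 216): V_uu = 1/1.09·[0.6333·0.0000 + 0.3667·0.0000] = 0.0000
Node ud (S = 162): V_ud = 1/1.09·[0.6333·0.0000 + 0.3667·44.2000] = 14.8685
Node dd (S = 121.5): V_dd = 1/1.09·[0.6333·44.2000 + 0.3667·80.6500] = 52.8119
Node u (S = 180): V_u = 1/1.09·[0.6333·0.0000 + 0.3667·14.8685] = 5.0016
Node d (S = 135): V_d = 1/1.09·[0.6333·14.8685 + 0.3667·52.8119] = 26.4047
Node 0 (S = 150): V_0 = 1/1.09·[0.6333·5.0016 + 0.3667·26.4047] = 11.7885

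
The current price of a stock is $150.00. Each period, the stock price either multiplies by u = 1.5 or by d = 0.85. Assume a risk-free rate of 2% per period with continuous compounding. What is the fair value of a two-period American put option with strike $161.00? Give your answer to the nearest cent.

$27.55

Risk-neutral probability p = (e^0.02 − 0.85)/(1.5 − 0.85) = 0.1702/0.6500 = 0.2618
Terminal stock prices: S_uu = 337.5, S_ud = 191.2, S_dd = 108.4
Terminal payoffs (K − S): max(-176.5, 0) = 0, max(-30.25, 0) = 0, max(52.63, 0) = 52.63
Node u (S = 225): continuation = e^(−0.02)·[0.2618·0.0000 + 0.7382·0.0000] = 0.0000; exercise value = 0.0000 ≤ continuation, so V_u = 0.0000
Node d (S = 127.5): continuation = e^(−0.02)·[0.2618·0.0000 + 0.7382·52.6250] = 38.0761; exercise value = 33.5000 ≤ continuation, so V_d = 38.0761
Node 0 (S = 150): continuation = e^(−0.02)·[0.2618·0.0000 + 0.7382·38.0761] = 27.5494; exercise value = 11.0000 ≤ continuation, so V_0 = 27.5494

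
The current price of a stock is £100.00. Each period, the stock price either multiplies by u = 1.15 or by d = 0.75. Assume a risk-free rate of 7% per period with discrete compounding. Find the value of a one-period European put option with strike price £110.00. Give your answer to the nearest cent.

Risk-neutral probability p = (1 + 0.07 − 0.75)/(1.15 − 0.75) = 0.3200/0.4000 = 0.8000
Terminal stock prices: S_u = 115, S_d = 75
Terminal payoffs (K − S): max(-5, 0) = 0, max(35, 0) = 35
Node 0 (S = 100): V_0 = 1/1.07·[0.8000·0.0000 + 0.2000·35.0000] = 6.5421

£6.54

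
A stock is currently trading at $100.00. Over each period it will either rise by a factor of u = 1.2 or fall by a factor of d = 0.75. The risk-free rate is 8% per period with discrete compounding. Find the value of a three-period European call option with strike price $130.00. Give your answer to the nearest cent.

Risk-neutral probability p = (1 + 0.08 − 0.75)/(1.2 − 0.75) = 0.3300/0.4500 = 0.7333
Terminal stock prices: S_uuu = 172.8, S_uud = 108, S_udd = 67.5, S_ddd = 42.19
Terminal payoffs (S − K): max(42.8, 0) = 42.8, max(-22, 0) = 0, max(-62.5, 0) = 0, max(-87.81, 0) = 0
Node uu (S = 144): V_uu = 1/1.08·[0.7333·42.8000 + 0.2667·0.0000] = 29.0617
Node ud (S = 90): V_ud = 1/1.08·[0.7333·0.0000 + 0.2667·0.0000] = 0.0000
Node dd (S = 56.25): V_dd = 1/1.08·[0.7333·0.0000 + 0.2667·0.0000] = 0.0000
Node u (S = 120): V_u = 1/1.08·[0.7333·29.0617 + 0.2667·0.0000] = 19.7333
Node d (S = 75): V_d = 1/1.08·[0.7333·0.0000 + 0.2667·0.0000] = 0.0000
Node 0 (S = 100): V_0 = 1/1.08·[0.7333·19.7333 + 0.2667·0.0000] = 13.3991

$13.40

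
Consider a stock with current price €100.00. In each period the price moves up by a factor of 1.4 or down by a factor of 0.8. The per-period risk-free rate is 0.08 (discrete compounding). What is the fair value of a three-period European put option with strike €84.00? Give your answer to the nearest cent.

€3.95

Risk-neutral probability p = (1 + 0.08 − 0.8)/(1.4 − 0.8) = 0.2800/0.6000 = 0.4667
Terminal stock prices: S_uuu = 274.4, S_uud = 156.8, S_udd = 89.6, S_ddd = 51.2
Terminal payoffs (K − S): max(-190.4, 0) = 0, max(-72.8, 0) = 0, max(-5.6, 0) = 0, max(32.8, 0) = 32.8
Node uu (S = 196): V_uu = 1/1.08·[0.4667·0.0000 + 0.5333·0.0000] = 0.0000
Node ud (S = 112): V_ud = 1/1.08·[0.4667·0.0000 + 0.5333·0.0000] = 0.0000
Node dd (S = 64): V_dd = 1/1.08·[0.4667·0.0000 + 0.5333·32.8000] = 16.1975
Node u (S = 140): V_u = 1/1.08·[0.4667·0.0000 + 0.5333·0.0000] = 0.0000
Node d (S = 80): V_d = 1/1.08·[0.4667·0.0000 + 0.5333·16.1975] = 7.9988
Node 0 (S = 100): V_0 = 1/1.08·[0.4667·0.0000 + 0.5333·7.9988] = 3.9500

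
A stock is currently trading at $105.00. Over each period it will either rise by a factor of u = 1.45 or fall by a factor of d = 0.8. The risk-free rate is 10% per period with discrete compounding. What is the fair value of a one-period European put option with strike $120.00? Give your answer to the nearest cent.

Risk-neutral probability p = (1 + 0.1 − 0.8)/(1.45 − 0.8) = 0.3000/0.6500 = 0.4615
Terminal stock prices: S_u = 152.2, S_d = 84
Terminal payoffs (K − S): max(-32.25, 0) = 0, max(36, 0) = 36
Node 0 (S = 105): V_0 = 1/1.1·[0.4615·0.0000 + 0.5385·36.0000] = 17.6224

$17.62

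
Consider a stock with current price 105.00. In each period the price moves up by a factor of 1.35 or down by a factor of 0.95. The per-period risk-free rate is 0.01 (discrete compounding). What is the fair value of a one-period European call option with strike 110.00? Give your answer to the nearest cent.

4.72

Risk-neutral probability p = (1 + 0.01 − 0.95)/(1.35 − 0.95) = 0.0600/0.4000 = 0.1500
Terminal stock prices: S_u = 141.8, S_d = 99.75
Terminal payoffs (S − K): max(31.75, 0) = 31.75, max(-10.25, 0) = 0
Node 0 (S = 105): V_0 = 1/1.01·[0.1500·31.7500 + 0.8500·0.0000] = 4.7153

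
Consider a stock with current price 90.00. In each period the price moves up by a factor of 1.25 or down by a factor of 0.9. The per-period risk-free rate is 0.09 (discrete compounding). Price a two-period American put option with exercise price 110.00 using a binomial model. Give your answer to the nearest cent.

Risk-neutral probability p = (1 + 0.09 − 0.9)/(1.25 − 0.9) = 0.1900/0.3500 = 0.5429
Terminal stock prices: S_uu = 140.6, S_ud = 101.2, S_dd = 72.9
Terminal payoffs (K − S): max(-30.62, 0) = 0, max(8.75, 0) = 8.75, max(37.1, 0) = 37.1
Node u (S = 112.5): continuation = 1/1.09·[0.5429·0.0000 + 0.4571·8.7500] = 3.6697; exercise value = 0.0000 ≤ continuation, so V_u = 3.6697
Node d (S = 81): continuation = 1/1.09·[0.5429·8.7500 + 0.4571·37.1000] = 19.9174; exercise value = 29.0000 > continuation, so V_d = 29.0000 (exercise)
Node 0 (S = 90): continuation = 1/1.09·[0.5429·3.6697 + 0.4571·29.0000] = 13.9902; exercise value = 20.0000 > continuation, so V_0 = 20.0000 (exercise)

20.00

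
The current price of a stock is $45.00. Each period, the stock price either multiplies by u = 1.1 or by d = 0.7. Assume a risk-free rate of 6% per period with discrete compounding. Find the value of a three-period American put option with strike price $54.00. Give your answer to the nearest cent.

$9.00

Risk-neutral probability p = (1 + 0.06 − 0.7)/(1.1 − 0.7) = 0.3600/0.4000 = 0.9000
Terminal stock prices: S_uuu = 59.9, S_uud = 38.12, S_udd = 24.25, S_ddd = 15.43
Terminal payoffs (K − S): max(-5.895, 0) = 0, max(15.88, 0) = 15.88, max(29.75, 0) = 29.75, max(38.57, 0) = 38.57
Node uu (S = 54.45): continuation = 1/1.06·[0.9000·0.0000 + 0.1000·15.8850] = 1.4986; exercise value = 0.0000 ≤ continuation, so V_uu = 1.4986
Node ud (S = 34.65): continuation = 1/1.06·[0.9000·15.8850 + 0.1000·29.7450] = 16.2934; exercise value = 19.3500 > continuation, so V_ud = 19.3500 (exercise)
Node dd (S = 22.05): continuation = 1/1.06·[0.9000·29.7450 + 0.1000·38.5650] = 28.8934; exercise value = 31.9500 > continuation, so V_dd = 31.9500 (exercise)
Node u (S = 49.5): continuation = 1/1.06·[0.9000·1.4986 + 0.1000·19.3500] = 3.0979; exercise value = 4.5000 > continuation, so V_u = 4.5000 (exercise)
Node d (S = 31.5): continuation = 1/1.06·[0.9000·19.3500 + 0.1000·31.9500] = 19.4434; exercise value = 22.5000 > continuation, so V_d = 22.5000 (exercise)
Node 0 (S = 45): continuation = 1/1.06·[0.9000·4.5000 + 0.1000·22.5000] = 5.9434; exercise value = 9.0000 > continuation, so V_0 = 9.0000 (exercise)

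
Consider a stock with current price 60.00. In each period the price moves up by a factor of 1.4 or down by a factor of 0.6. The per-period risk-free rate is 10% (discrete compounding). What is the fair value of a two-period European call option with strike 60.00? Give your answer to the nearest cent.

18.60

Risk-neutral probability p = (1 + 0.1 − 0.6)/(1.4 − 0.6) = 0.5000/0.8000 = 0.6250
Terminal stock prices: S_uu = 117.6, S_ud = 50.4, S_dd = 21.6
Terminal payoffs (S − K): max(57.6, 0) = 57.6, max(-9.6, 0) = 0, max(-38.4, 0) = 0
Node u (S = 84): V_u = 1/1.1·[0.6250·57.6000 + 0.3750·0.0000] = 32.7273
Node d (S = 36): V_d = 1/1.1·[0.6250·0.0000 + 0.3750·0.0000] = 0.0000
Node 0 (S = 60): V_0 = 1/1.1·[0.6250·32.7273 + 0.3750·0.0000] = 18.5950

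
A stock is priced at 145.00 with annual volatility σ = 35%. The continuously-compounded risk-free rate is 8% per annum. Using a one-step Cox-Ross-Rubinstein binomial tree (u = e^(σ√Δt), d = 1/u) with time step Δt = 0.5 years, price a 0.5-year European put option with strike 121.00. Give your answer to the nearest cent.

3.59

CRR parameters: u = e^(σ√Δt) = e^(0.35·√0.5) = 1.2808, d = 1/u = 0.7808
Per-period rate: rΔt = 0.08·0.5 = 0.04, so R = e^0.04 = 1.0408
Risk-neutral probability p = (e^0.04 − 0.7808)/(1.2808 − 0.7808) = 0.2601/0.5000 = 0.5201
Terminal stock prices: S_u = 185.7, S_d = 113.2
Terminal payoffs (K − S): max(-64.72, 0) = 0, max(7.79, 0) = 7.79
Node 0 (S = 145): V_0 = e^(−0.04)·[0.5201·0.0000 + 0.4799·7.7898] = 3.5921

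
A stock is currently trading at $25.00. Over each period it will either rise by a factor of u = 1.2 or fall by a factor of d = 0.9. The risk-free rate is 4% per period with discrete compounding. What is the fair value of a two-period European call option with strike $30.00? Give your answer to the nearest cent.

$1.21

Risk-neutral probability p = (1 + 0.04 − 0.9)/(1.2 − 0.9) = 0.1400/0.3000 = 0.4667
Terminal stock prices: S_uu = 36, S_ud = 27, S_dd = 20.25
Terminal payoffs (S − K): max(6, 0) = 6, max(-3, 0) = 0, max(-9.75, 0) = 0
Node u (S = 30): V_u = 1/1.04·[0.4667·6.0000 + 0.5333·0.0000] = 2.6923
Node d (S = 22.5): V_d = 1/1.04·[0.4667·0.0000 + 0.5333·0.0000] = 0.0000
Node 0 (S = 25): V_0 = 1/1.04·[0.4667·2.6923 + 0.5333·0.0000] = 1.2081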